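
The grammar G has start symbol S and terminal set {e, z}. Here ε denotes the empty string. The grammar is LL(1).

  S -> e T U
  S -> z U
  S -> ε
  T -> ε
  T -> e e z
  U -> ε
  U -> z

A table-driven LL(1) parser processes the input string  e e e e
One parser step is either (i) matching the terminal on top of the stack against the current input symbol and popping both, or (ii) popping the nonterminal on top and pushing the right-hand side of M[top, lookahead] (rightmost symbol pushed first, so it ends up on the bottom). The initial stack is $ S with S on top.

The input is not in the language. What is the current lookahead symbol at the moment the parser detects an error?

e

     Stack      Input      Action
  1  $ S        e e e e $  expand S -> e T U
  2  $ U T e    e e e e $  match e
  3  $ U T      e e e $    expand T -> e e z
  4  $ U z e e  e e e $    match e
  5  $ U z e    e e $      match e
  6  $ U z      e $        error: top is terminal z but lookahead is e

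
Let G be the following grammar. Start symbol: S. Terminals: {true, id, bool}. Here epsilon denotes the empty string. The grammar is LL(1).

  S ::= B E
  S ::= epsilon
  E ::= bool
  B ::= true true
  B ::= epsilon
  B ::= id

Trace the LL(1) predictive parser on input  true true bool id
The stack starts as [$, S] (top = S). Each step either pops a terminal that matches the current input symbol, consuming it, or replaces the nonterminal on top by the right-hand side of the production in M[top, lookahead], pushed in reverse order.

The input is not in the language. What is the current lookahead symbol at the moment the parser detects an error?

     Stack          Input                Action
  1  $ S            true true bool id $  expand S ::= B E
  2  $ E B          true true bool id $  expand B ::= true true
  3  $ E true true  true true bool id $  match true
  4  $ E true       true bool id $       match true
  5  $ E            bool id $            expand E ::= bool
  6  $ bool         bool id $            match bool
  7  $              id $                 error: stack empty but input remains

id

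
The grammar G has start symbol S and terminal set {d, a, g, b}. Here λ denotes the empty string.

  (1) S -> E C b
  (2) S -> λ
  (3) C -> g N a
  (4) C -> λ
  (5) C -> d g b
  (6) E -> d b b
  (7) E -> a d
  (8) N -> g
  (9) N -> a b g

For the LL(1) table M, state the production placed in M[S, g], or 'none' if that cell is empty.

none

FIRST(C) = {λ, d, g}
FIRST(E) = {a, d}
FIRST(N) = {a, g}
FIRST(S) = {λ, a, d}  (via E C b)
FOLLOW(S) includes $ since S is the start symbol.
FOLLOW(S): S appears on no right-hand side. Thus FOLLOW(S) = {$}.
For S -> E C b: FIRST(E C b) = {a, d}, so it goes in M[S, t] for t ∈ {a, d}.
For S -> λ: FIRST(λ) = {λ}, so it goes in M[S, t] for t ∈ {}; since λ ∈ FIRST, also for every t ∈ FOLLOW(S) = {$}.
None of these place a production in M[S, g].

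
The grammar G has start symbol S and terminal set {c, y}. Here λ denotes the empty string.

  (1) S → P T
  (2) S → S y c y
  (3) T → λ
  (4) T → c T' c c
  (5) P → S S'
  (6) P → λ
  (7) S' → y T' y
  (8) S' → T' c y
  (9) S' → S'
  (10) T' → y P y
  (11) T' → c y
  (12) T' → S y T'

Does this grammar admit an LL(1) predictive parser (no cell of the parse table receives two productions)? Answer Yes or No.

No

FIRST(S) = {λ, c, y}
FIRST(T) = {λ, c}
FIRST(P) = {λ, c, y}
FIRST(S') = {c, y}
FIRST(T') = {c, y}
FOLLOW(S) = {$, c, y}
FOLLOW(T) = {$, c, y}
FOLLOW(P) = {$, c, y}
FOLLOW(S') = {$, c, y}
FOLLOW(T') = {c, y}
Cell M[P, c] receives both P → S S' and P → λ — the grammar is not LL(1).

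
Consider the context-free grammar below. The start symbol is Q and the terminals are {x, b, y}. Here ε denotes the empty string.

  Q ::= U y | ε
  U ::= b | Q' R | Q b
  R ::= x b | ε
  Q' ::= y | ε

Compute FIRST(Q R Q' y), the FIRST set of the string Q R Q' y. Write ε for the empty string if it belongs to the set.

{b, x, y}

FIRST(R): from R::=x b we get {x}; from R::=ε we get {ε}. So FIRST(R) = {ε, x}.
FIRST(Q'): from Q'::=y we get {y}; from Q'::=ε we get {ε}. So FIRST(Q') = {ε, y}.
FIRST(Q): from Q::=U y we get {b, x, y}; from Q::=ε we get {ε}. So FIRST(Q) = {ε, b, x, y}.
FIRST(U): from U::=b we get {b}; from U::=Q' R we get {ε, x, y}; from U::=Q b we get {b, x, y}. So FIRST(U) = {ε, b, x, y}.
FIRST(Q R Q' y): take FIRST of each symbol in turn, carrying on past any symbol whose FIRST contains ε; result {b, x, y}.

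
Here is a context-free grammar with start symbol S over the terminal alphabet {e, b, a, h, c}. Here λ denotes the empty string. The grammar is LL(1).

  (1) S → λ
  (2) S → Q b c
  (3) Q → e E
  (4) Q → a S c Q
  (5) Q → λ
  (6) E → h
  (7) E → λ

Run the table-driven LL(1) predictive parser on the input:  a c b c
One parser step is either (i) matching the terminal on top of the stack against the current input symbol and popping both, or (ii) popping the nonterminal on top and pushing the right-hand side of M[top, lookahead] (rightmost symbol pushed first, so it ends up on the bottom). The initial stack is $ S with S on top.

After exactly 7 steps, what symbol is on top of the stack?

c

     Stack          Input      Action
  1  $ S            a c b c $  expand S → Q b c
  2  $ c b Q        a c b c $  expand Q → a S c Q
  3  $ c b Q c S a  a c b c $  match a
  4  $ c b Q c S    c b c $    expand S → λ
  5  $ c b Q c      c b c $    match c
  6  $ c b Q        b c $      expand Q → λ
  7  $ c b          b c $      match b
Stack after step 7: $ c (top = c).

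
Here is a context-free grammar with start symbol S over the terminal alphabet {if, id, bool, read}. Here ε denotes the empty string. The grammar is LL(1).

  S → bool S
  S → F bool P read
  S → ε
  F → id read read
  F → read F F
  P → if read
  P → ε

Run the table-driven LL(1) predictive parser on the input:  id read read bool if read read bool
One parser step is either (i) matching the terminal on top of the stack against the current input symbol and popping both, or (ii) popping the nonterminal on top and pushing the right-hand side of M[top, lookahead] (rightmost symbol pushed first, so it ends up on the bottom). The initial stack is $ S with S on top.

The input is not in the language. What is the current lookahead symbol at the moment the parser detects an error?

bool

step 1: stack=$ S  input=id read read bool if read read bool $  — expand S → F bool P read
step 2: stack=$ read P bool F  input=id read read bool if read read bool $  — expand F → id read read
step 3: stack=$ read P bool read read id  input=id read read bool if read read bool $  — match id
step 4: stack=$ read P bool read read  input=read read bool if read read bool $  — match read
step 5: stack=$ read P bool read  input=read bool if read read bool $  — match read
step 6: stack=$ read P bool  input=bool if read read bool $  — match bool
step 7: stack=$ read P  input=if read read bool $  — expand P → if read
step 8: stack=$ read read if  input=if read read bool $  — match if
step 9: stack=$ read read  input=read read bool $  — match read
step 10: stack=$ read  input=read bool $  — match read
step 11: stack=$  input=bool $  — error: stack empty but input remains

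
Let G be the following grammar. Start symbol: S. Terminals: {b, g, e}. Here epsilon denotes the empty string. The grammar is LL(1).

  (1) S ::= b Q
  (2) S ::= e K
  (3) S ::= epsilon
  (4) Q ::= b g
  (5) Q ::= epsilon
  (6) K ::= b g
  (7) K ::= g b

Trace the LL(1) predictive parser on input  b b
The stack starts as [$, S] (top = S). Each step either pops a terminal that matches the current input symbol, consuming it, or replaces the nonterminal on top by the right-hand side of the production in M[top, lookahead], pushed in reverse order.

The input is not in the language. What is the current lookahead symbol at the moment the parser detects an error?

step 1: stack=$ S  input=b b $  — expand S ::= b Q
step 2: stack=$ Q b  input=b b $  — match b
step 3: stack=$ Q  input=b $  — expand Q ::= b g
step 4: stack=$ g b  input=b $  — match b
step 5: stack=$ g  input=$  — error: top is terminal g but lookahead is $

$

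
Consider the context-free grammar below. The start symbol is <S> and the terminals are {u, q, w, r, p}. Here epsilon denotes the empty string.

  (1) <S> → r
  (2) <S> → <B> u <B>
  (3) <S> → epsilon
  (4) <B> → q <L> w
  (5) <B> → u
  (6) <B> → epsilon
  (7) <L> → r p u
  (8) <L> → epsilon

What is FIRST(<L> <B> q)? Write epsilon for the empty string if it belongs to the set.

{q, r, u}

FIRST(<B>): from <B>→q <L> w we get {q}; from <B>→u we get {u}; from <B>→epsilon we get {epsilon}. So FIRST(<B>) = {epsilon, q, u}.
FIRST(<L>): from <L>→r p u we get {r}; from <L>→epsilon we get {epsilon}. So FIRST(<L>) = {epsilon, r}.
FIRST(<S>): from <S>→r we get {r}; from <S>→<B> u <B> we get {q, u}; from <S>→epsilon we get {epsilon}. So FIRST(<S>) = {epsilon, q, r, u}.
FIRST(<L> <B> q): take FIRST of each symbol in turn, carrying on past any symbol whose FIRST contains epsilon; result {q, r, u}.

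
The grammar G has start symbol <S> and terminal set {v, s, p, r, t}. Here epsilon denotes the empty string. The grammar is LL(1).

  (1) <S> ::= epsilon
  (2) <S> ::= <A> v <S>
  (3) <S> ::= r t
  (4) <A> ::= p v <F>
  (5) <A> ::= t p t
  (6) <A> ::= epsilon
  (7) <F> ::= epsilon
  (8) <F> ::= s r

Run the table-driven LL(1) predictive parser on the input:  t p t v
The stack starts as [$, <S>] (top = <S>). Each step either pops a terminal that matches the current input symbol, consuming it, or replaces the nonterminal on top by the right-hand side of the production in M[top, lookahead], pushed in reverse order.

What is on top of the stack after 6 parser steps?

step 1: stack=$ <S>  input=t p t v $  — expand <S> ::= <A> v <S>
step 2: stack=$ <S> v <A>  input=t p t v $  — expand <A> ::= t p t
step 3: stack=$ <S> v t p t  input=t p t v $  — match t
step 4: stack=$ <S> v t p  input=p t v $  — match p
step 5: stack=$ <S> v t  input=t v $  — match t
step 6: stack=$ <S> v  input=v $  — match v
Stack after step 6: $ <S> (top = <S>).

<S>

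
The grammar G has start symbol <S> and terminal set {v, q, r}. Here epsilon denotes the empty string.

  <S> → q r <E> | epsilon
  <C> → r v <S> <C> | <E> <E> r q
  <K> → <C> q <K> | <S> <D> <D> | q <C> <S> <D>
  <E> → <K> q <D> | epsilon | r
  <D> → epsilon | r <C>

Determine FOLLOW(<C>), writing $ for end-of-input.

FIRST(<S>): from <S>→q r <E> we get {q}; from <S>→epsilon we get {epsilon}. So FIRST(<S>) = {epsilon, q}.
FIRST(<D>): from <D>→epsilon we get {epsilon}; from <D>→r <C> we get {r}. So FIRST(<D>) = {epsilon, r}.
FIRST(<C>): from <C>→r v <S> <C> we get {r}; from <C>→<E> <E> r q we get {q, r}. So FIRST(<C>) = {q, r}.
FIRST(<K>): from <K>→<C> q <K> we get {q, r}; from <K>→<S> <D> <D> we get {epsilon, q, r}; from <K>→q <C> <S> <D> we get {q}. So FIRST(<K>) = {epsilon, q, r}.
FIRST(<E>): from <E>→<K> q <D> we get {q, r}; from <E>→epsilon we get {epsilon}; from <E>→r we get {r}. So FIRST(<E>) = {epsilon, q, r}.
FOLLOW(<S>) includes $ since <S> is the start symbol.
FOLLOW(<K>): in <K>→<C> q <K>, the suffix after <K> is empty (adds nothing new); in <E>→<K> q <D>, <K> is followed by q <D> with FIRST {q}. Thus FOLLOW(<K>) = {q}.
FOLLOW(<S>): in <C>→r v <S> <C>, <S> is followed by <C> with FIRST {q, r}; in <K>→<S> <D> <D>, <S> is followed by <D> <D> with FIRST {epsilon, r}; in <K>→<S> <D> <D>, the suffix after <S> is nullable, so FOLLOW(<S>) ⊇ FOLLOW(<K>) = {q}; in <K>→q <C> <S> <D>, <S> is followed by <D> with FIRST {epsilon, r}; in <K>→q <C> <S> <D>, the suffix after <S> is nullable, so FOLLOW(<S>) ⊇ FOLLOW(<K>) = {q}. Thus FOLLOW(<S>) = {$, q, r}.
FOLLOW(<E>): in <S>→q r <E>, the suffix after <E> is empty, so FOLLOW(<E>) ⊇ FOLLOW(<S>) = {$, q, r}; in <C>→<E> <E> r q (occurrence 1), <E> is followed by <E> r q with FIRST {q, r}; in <C>→<E> <E> r q (occurrence 2), <E> is followed by r q with FIRST {r}. Thus FOLLOW(<E>) = {$, q, r}.
FOLLOW(<D>): in <K>→<S> <D> <D> (occurrence 1), <D> is followed by <D> with FIRST {epsilon, r}; in <K>→<S> <D> <D> (occurrence 1), the suffix after <D> is nullable, so FOLLOW(<D>) ⊇ FOLLOW(<K>) = {q}; in <K>→<S> <D> <D> (occurrence 2), the suffix after <D> is empty, so FOLLOW(<D>) ⊇ FOLLOW(<K>) = {q}; in <K>→q <C> <S> <D>, the suffix after <D> is empty, so FOLLOW(<D>) ⊇ FOLLOW(<K>) = {q}; in <E>→<K> q <D>, the suffix after <D> is empty, so FOLLOW(<D>) ⊇ FOLLOW(<E>) = {$, q, r}. Thus FOLLOW(<D>) = {$, q, r}.
FOLLOW(<C>): in <C>→r v <S> <C>, the suffix after <C> is empty (adds nothing new); in <K>→<C> q <K>, <C> is followed by q <K> with FIRST {q}; in <K>→q <C> <S> <D>, <C> is followed by <S> <D> with FIRST {epsilon, q, r}; in <K>→q <C> <S> <D>, the suffix after <C> is nullable, so FOLLOW(<C>) ⊇ FOLLOW(<K>) = {q}; in <D>→r <C>, the suffix after <C> is empty, so FOLLOW(<C>) ⊇ FOLLOW(<D>) = {$, q, r}. Thus FOLLOW(<C>) = {$, q, r}.

{$, q, r}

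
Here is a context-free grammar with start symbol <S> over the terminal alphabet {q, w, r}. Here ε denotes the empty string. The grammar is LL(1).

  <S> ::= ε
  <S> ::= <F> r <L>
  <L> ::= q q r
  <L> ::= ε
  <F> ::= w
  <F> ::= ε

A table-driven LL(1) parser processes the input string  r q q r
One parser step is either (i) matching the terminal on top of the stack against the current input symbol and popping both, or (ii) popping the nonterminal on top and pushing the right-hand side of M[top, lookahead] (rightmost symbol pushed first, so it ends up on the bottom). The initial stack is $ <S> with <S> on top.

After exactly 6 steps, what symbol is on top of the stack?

r

step 1: stack=$ <S>  input=r q q r $  — expand <S> ::= <F> r <L>
step 2: stack=$ <L> r <F>  input=r q q r $  — expand <F> ::= ε
step 3: stack=$ <L> r  input=r q q r $  — match r
step 4: stack=$ <L>  input=q q r $  — expand <L> ::= q q r
step 5: stack=$ r q q  input=q q r $  — match q
step 6: stack=$ r q  input=q r $  — match q
Stack after step 6: $ r (top = r).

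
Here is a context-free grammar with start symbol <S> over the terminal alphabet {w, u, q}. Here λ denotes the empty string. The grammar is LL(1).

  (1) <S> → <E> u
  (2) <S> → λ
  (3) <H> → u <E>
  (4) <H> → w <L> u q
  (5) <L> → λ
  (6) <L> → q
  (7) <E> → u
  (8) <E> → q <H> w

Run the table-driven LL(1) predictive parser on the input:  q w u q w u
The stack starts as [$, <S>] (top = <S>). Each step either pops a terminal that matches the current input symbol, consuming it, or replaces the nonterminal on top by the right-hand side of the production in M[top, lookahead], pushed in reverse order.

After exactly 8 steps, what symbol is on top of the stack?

w

     Stack            Input          Action
  1  $ <S>            q w u q w u $  expand <S> → <E> u
  2  $ u <E>          q w u q w u $  expand <E> → q <H> w
  3  $ u w <H> q      q w u q w u $  match q
  4  $ u w <H>        w u q w u $    expand <H> → w <L> u q
  5  $ u w q u <L> w  w u q w u $    match w
  6  $ u w q u <L>    u q w u $      expand <L> → λ
  7  $ u w q u        u q w u $      match u
  8  $ u w q          q w u $        match q
Stack after step 8: $ u w (top = w).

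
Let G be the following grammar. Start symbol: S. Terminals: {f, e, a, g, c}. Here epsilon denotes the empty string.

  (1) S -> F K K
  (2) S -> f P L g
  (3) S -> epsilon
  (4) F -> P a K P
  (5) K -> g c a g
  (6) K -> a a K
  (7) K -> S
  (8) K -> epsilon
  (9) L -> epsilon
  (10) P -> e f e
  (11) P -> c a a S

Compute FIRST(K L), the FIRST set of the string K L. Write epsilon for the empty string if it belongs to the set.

FIRST(L) = {epsilon}
FIRST(P) = {c, e}
FIRST(F) = {c, e}  (via P a K P)
FIRST(S) = {epsilon, c, e, f}  (via F K K)
FIRST(K) = {epsilon, a, c, e, f, g}  (via S)
FIRST(K L): take FIRST of each symbol in turn, carrying on past any symbol whose FIRST contains epsilon; result {epsilon, a, c, e, f, g}.

{epsilon, a, c, e, f, g}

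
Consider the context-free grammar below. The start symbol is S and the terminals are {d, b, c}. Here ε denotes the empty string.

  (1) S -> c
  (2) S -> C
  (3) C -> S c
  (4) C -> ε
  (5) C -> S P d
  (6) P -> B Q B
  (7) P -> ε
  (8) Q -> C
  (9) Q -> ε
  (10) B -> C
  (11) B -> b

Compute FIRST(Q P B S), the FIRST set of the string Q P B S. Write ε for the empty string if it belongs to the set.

FIRST(S) = {ε, b, c, d}  (via C)
FIRST(C) = {ε, b, c, d}  (via S c, S P d)
FIRST(Q) = {ε, b, c, d}  (via C)
FIRST(B) = {ε, b, c, d}  (via C)
FIRST(P) = {ε, b, c, d}  (via B Q B)
FIRST(Q P B S): take FIRST of each symbol in turn, carrying on past any symbol whose FIRST contains ε; result {ε, b, c, d}.

{ε, b, c, d}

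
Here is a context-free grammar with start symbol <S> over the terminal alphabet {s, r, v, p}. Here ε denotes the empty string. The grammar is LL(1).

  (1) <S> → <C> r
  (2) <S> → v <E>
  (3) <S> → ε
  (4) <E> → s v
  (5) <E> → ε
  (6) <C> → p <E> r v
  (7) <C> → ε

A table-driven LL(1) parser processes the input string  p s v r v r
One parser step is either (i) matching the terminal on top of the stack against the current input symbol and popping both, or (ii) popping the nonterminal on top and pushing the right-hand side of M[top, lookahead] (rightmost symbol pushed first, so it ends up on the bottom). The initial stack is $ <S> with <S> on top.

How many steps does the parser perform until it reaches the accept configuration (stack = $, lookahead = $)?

step 1: stack=$ <S>  input=p s v r v r $  — expand <S> → <C> r
step 2: stack=$ r <C>  input=p s v r v r $  — expand <C> → p <E> r v
step 3: stack=$ r v r <E> p  input=p s v r v r $  — match p
step 4: stack=$ r v r <E>  input=s v r v r $  — expand <E> → s v
step 5: stack=$ r v r v s  input=s v r v r $  — match s
step 6: stack=$ r v r v  input=v r v r $  — match v
step 7: stack=$ r v r  input=r v r $  — match r
step 8: stack=$ r v  input=v r $  — match v
step 9: stack=$ r  input=r $  — match r
Accept reached after 9 steps.

9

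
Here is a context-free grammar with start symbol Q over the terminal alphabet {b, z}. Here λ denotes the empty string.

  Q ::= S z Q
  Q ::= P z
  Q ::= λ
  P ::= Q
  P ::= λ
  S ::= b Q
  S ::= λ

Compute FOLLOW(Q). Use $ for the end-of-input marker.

FIRST(S) = {λ, b}
FIRST(Q) = {λ, b, z}  (via S z Q, P z)
FIRST(P) = {λ, b, z}  (via Q)
FOLLOW(Q) includes $ since Q is the start symbol.
FOLLOW(P): in Q::=P z, P is followed by z with FIRST {z}. Thus FOLLOW(P) = {z}.
FOLLOW(S): in Q::=S z Q, S is followed by z Q with FIRST {z}. Thus FOLLOW(S) = {z}.
FOLLOW(Q): in Q::=S z Q, the suffix after Q is empty (adds nothing new); in P::=Q, the suffix after Q is empty, so FOLLOW(Q) ⊇ FOLLOW(P) = {z}; in S::=b Q, the suffix after Q is empty, so FOLLOW(Q) ⊇ FOLLOW(S) = {z}. Thus FOLLOW(Q) = {$, z}.

{$, z}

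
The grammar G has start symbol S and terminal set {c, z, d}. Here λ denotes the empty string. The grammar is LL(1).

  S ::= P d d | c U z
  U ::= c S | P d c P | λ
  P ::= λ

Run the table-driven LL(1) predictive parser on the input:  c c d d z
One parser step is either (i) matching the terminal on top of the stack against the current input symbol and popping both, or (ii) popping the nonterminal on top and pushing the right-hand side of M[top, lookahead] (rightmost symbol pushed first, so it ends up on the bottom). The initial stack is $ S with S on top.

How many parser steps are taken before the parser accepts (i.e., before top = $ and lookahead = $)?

9

step 1: stack=$ S  input=c c d d z $  — expand S ::= c U z
step 2: stack=$ z U c  input=c c d d z $  — match c
step 3: stack=$ z U  input=c d d z $  — expand U ::= c S
step 4: stack=$ z S c  input=c d d z $  — match c
step 5: stack=$ z S  input=d d z $  — expand S ::= P d d
step 6: stack=$ z d d P  input=d d z $  — expand P ::= λ
step 7: stack=$ z d d  input=d d z $  — match d
step 8: stack=$ z d  input=d z $  — match d
step 9: stack=$ z  input=z $  — match z
Accept reached after 9 steps.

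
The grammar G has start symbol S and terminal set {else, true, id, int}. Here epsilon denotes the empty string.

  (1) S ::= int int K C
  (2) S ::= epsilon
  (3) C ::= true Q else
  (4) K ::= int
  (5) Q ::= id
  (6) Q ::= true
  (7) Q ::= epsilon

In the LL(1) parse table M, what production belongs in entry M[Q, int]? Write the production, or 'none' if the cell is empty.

none

FIRST(S): from S::=int int K C we get {int}; from S::=epsilon we get {epsilon}. So FIRST(S) = {epsilon, int}.
FIRST(C): from C::=true Q else we get {true}. So FIRST(C) = {true}.
FIRST(K): from K::=int we get {int}. So FIRST(K) = {int}.
FIRST(Q): from Q::=id we get {id}; from Q::=true we get {true}; from Q::=epsilon we get {epsilon}. So FIRST(Q) = {epsilon, id, true}.
FOLLOW(S) includes $ since S is the start symbol.
FOLLOW(Q): in C::=true Q else, Q is followed by else with FIRST {else}. Thus FOLLOW(Q) = {else}.
For Q ::= id: FIRST(id) = {id}, so it goes in M[Q, t] for t ∈ {id}.
For Q ::= true: FIRST(true) = {true}, so it goes in M[Q, t] for t ∈ {true}.
For Q ::= epsilon: FIRST(epsilon) = {epsilon}, so it goes in M[Q, t] for t ∈ {}; since epsilon ∈ FIRST, also for every t ∈ FOLLOW(Q) = {else}.
None of these place a production in M[Q, int].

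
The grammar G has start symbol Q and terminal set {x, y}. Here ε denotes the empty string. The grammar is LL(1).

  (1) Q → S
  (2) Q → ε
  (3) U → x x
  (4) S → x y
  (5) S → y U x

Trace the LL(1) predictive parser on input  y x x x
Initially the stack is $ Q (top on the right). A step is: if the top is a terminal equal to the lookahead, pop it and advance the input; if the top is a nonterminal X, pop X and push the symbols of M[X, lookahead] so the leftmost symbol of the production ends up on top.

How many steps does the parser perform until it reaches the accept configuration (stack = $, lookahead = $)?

7

     Stack    Input      Action
  1  $ Q      y x x x $  expand Q → S
  2  $ S      y x x x $  expand S → y U x
  3  $ x U y  y x x x $  match y
  4  $ x U    x x x $    expand U → x x
  5  $ x x x  x x x $    match x
  6  $ x x    x x $      match x
  7  $ x      x $        match x
Accept reached after 7 steps.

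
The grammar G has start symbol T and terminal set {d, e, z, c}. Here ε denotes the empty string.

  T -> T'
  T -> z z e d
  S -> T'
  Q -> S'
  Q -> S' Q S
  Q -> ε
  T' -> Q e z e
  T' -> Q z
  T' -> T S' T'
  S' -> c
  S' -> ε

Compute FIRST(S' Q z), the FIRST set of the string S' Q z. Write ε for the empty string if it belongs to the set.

{c, e, z}

FIRST(S') = {ε, c}
FIRST(T) = {c, e, z}  (via T')
FIRST(S) = {c, e, z}  (via T')
FIRST(Q) = {ε, c, e, z}  (via S', S' Q S)
FIRST(T') = {c, e, z}  (via Q e z e, Q z, T S' T')
FIRST(S' Q z): take FIRST of each symbol in turn, carrying on past any symbol whose FIRST contains ε; result {c, e, z}.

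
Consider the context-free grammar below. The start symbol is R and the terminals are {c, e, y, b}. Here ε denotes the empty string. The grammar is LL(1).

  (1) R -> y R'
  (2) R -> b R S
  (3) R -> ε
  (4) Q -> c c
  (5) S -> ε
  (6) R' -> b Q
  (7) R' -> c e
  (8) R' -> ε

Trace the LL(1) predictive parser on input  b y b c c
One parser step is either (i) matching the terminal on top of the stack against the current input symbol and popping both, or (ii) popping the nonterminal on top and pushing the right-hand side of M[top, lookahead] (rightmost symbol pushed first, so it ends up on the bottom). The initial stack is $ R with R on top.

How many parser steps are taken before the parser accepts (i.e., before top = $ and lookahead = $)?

10

step 1: stack=$ R  input=b y b c c $  — expand R -> b R S
step 2: stack=$ S R b  input=b y b c c $  — match b
step 3: stack=$ S R  input=y b c c $  — expand R -> y R'
step 4: stack=$ S R' y  input=y b c c $  — match y
step 5: stack=$ S R'  input=b c c $  — expand R' -> b Q
step 6: stack=$ S Q b  input=b c c $  — match b
step 7: stack=$ S Q  input=c c $  — expand Q -> c c
step 8: stack=$ S c c  input=c c $  — match c
step 9: stack=$ S c  input=c $  — match c
step 10: stack=$ S  input=$  — expand S -> ε
Accept reached after 10 steps.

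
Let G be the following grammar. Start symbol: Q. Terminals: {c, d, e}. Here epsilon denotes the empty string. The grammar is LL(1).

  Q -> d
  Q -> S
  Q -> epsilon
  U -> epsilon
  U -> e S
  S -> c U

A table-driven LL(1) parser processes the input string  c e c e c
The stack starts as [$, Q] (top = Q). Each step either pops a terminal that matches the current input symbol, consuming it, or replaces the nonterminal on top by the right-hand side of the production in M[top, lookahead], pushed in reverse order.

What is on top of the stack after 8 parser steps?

e

     Stack  Input        Action
  1  $ Q    c e c e c $  expand Q -> S
  2  $ S    c e c e c $  expand S -> c U
  3  $ U c  c e c e c $  match c
  4  $ U    e c e c $    expand U -> e S
  5  $ S e  e c e c $    match e
  6  $ S    c e c $      expand S -> c U
  7  $ U c  c e c $      match c
  8  $ U    e c $        expand U -> e S
Stack after step 8: $ S e (top = e).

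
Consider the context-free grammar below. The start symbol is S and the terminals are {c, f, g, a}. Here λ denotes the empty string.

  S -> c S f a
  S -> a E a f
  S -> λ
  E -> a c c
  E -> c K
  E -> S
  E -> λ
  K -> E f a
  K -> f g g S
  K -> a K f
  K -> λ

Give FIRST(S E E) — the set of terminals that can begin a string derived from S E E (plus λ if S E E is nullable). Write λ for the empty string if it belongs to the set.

FIRST(S) = {λ, a, c}
FIRST(E) = {λ, a, c}  (via S)
FIRST(K) = {λ, a, c, f}  (via E f a)
FIRST(S E E): take FIRST of each symbol in turn, carrying on past any symbol whose FIRST contains λ; result {λ, a, c}.

{λ, a, c}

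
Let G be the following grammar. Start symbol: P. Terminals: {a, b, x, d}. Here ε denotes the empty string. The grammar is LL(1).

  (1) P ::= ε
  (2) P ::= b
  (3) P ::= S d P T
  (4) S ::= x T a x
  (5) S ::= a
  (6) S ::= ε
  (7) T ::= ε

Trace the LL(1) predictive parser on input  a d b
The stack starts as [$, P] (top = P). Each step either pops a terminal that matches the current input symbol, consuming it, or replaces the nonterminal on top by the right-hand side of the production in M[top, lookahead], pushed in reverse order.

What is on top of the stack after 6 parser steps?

step 1: stack=$ P  input=a d b $  — expand P ::= S d P T
step 2: stack=$ T P d S  input=a d b $  — expand S ::= a
step 3: stack=$ T P d a  input=a d b $  — match a
step 4: stack=$ T P d  input=d b $  — match d
step 5: stack=$ T P  input=b $  — expand P ::= b
step 6: stack=$ T b  input=b $  — match b
Stack after step 6: $ T (top = T).

T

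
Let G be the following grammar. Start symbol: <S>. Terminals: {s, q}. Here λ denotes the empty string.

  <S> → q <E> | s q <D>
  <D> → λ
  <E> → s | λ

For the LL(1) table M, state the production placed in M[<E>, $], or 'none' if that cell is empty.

<E> → λ

FIRST(<S>): from <S>→q <E> we get {q}; from <S>→s q <D> we get {s}. So FIRST(<S>) = {q, s}.
FIRST(<D>): from <D>→λ we get {λ}. So FIRST(<D>) = {λ}.
FIRST(<E>): from <E>→s we get {s}; from <E>→λ we get {λ}. So FIRST(<E>) = {λ, s}.
FOLLOW(<S>) includes $ since <S> is the start symbol.
FOLLOW(<S>): <S> appears on no right-hand side. Thus FOLLOW(<S>) = {$}.
FOLLOW(<E>): in <S>→q <E>, the suffix after <E> is empty, so FOLLOW(<E>) ⊇ FOLLOW(<S>) = {$}. Thus FOLLOW(<E>) = {$}.
For <E> → s: FIRST(s) = {s}, so it goes in M[<E>, t] for t ∈ {s}.
For <E> → λ: FIRST(λ) = {λ}, so it goes in M[<E>, t] for t ∈ {}; since λ ∈ FIRST, also for every t ∈ FOLLOW(<E>) = {$}.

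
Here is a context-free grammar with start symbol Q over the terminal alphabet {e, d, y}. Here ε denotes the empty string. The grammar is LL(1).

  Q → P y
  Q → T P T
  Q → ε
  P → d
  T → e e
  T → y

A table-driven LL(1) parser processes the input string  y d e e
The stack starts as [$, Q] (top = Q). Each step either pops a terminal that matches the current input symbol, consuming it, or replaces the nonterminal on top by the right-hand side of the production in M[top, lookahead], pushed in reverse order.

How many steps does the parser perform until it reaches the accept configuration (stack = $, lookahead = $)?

     Stack    Input      Action
  1  $ Q      y d e e $  expand Q → T P T
  2  $ T P T  y d e e $  expand T → y
  3  $ T P y  y d e e $  match y
  4  $ T P    d e e $    expand P → d
  5  $ T d    d e e $    match d
  6  $ T      e e $      expand T → e e
  7  $ e e    e e $      match e
  8  $ e      e $        match e
Accept reached after 8 steps.

8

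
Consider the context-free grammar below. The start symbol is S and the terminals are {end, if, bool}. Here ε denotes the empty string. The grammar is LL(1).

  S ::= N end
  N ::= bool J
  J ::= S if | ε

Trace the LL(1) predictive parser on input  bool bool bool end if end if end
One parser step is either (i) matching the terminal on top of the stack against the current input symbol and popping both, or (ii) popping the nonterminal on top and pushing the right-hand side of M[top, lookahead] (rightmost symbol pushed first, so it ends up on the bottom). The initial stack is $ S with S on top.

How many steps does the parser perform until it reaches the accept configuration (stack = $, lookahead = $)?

      Stack                       Input                               Action
   1  $ S                         bool bool bool end if end if end $  expand S ::= N end
   2  $ end N                     bool bool bool end if end if end $  expand N ::= bool J
   3  $ end J bool                bool bool bool end if end if end $  match bool
   4  $ end J                     bool bool end if end if end $       expand J ::= S if
   5  $ end if S                  bool bool end if end if end $       expand S ::= N end
   6  $ end if end N              bool bool end if end if end $       expand N ::= bool J
   7  $ end if end J bool         bool bool end if end if end $       match bool
   8  $ end if end J              bool end if end if end $            expand J ::= S if
   9  $ end if end if S           bool end if end if end $            expand S ::= N end
  10  $ end if end if end N       bool end if end if end $            expand N ::= bool J
  11  $ end if end if end J bool  bool end if end if end $            match bool
  12  $ end if end if end J       end if end if end $                 expand J ::= ε
  13  $ end if end if end         end if end if end $                 match end
  14  $ end if end if             if end if end $                     match if
  15  $ end if end                end if end $                        match end
  16  $ end if                    if end $                            match if
  17  $ end                       end $                               match end
Accept reached after 17 steps.

17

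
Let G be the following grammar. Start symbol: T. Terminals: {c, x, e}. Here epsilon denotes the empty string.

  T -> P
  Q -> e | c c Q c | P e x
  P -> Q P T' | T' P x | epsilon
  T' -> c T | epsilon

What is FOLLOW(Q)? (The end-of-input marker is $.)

{$, c, e, x}

FIRST(T') = {epsilon, c}
FIRST(T) = {epsilon, c, e, x}  (via P)
FIRST(Q) = {c, e, x}  (via P e x)
FIRST(P) = {epsilon, c, e, x}  (via Q P T', T' P x)
FOLLOW(T) includes $ since T is the start symbol.
FOLLOW(T): in T'->c T, the suffix after T is empty, so FOLLOW(T) ⊇ FOLLOW(T') = {$, c, e, x}. Thus FOLLOW(T) = {$, c, e, x}.
FOLLOW(P): in T->P, the suffix after P is empty, so FOLLOW(P) ⊇ FOLLOW(T) = {$, c, e, x}; in Q->P e x, P is followed by e x with FIRST {e}; in P->Q P T', P is followed by T' with FIRST {epsilon, c}; in P->Q P T', the suffix after P is nullable (adds nothing new); in P->T' P x, P is followed by x with FIRST {x}. Thus FOLLOW(P) = {$, c, e, x}.
FOLLOW(Q): in Q->c c Q c, Q is followed by c with FIRST {c}; in P->Q P T', Q is followed by P T' with FIRST {epsilon, c, e, x}; in P->Q P T', the suffix after Q is nullable, so FOLLOW(Q) ⊇ FOLLOW(P) = {$, c, e, x}. Thus FOLLOW(Q) = {$, c, e, x}.
FOLLOW(T'): in P->Q P T', the suffix after T' is empty, so FOLLOW(T') ⊇ FOLLOW(P) = {$, c, e, x}; in P->T' P x, T' is followed by P x with FIRST {c, e, x}. Thus FOLLOW(T') = {$, c, e, x}.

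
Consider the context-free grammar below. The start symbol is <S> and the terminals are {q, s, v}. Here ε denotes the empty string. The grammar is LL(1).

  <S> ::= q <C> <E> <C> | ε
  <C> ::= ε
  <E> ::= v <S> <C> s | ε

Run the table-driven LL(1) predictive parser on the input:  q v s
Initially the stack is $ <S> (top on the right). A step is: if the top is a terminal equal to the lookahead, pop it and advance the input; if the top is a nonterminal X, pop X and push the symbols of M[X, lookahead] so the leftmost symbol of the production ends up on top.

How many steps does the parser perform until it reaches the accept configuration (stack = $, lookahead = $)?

step 1: stack=$ <S>  input=q v s $  — expand <S> ::= q <C> <E> <C>
step 2: stack=$ <C> <E> <C> q  input=q v s $  — match q
step 3: stack=$ <C> <E> <C>  input=v s $  — expand <C> ::= ε
step 4: stack=$ <C> <E>  input=v s $  — expand <E> ::= v <S> <C> s
step 5: stack=$ <C> s <C> <S> v  input=v s $  — match v
step 6: stack=$ <C> s <C> <S>  input=s $  — expand <S> ::= ε
step 7: stack=$ <C> s <C>  input=s $  — expand <C> ::= ε
step 8: stack=$ <C> s  input=s $  — match s
step 9: stack=$ <C>  input=$  — expand <C> ::= ε
Accept reached after 9 steps.

9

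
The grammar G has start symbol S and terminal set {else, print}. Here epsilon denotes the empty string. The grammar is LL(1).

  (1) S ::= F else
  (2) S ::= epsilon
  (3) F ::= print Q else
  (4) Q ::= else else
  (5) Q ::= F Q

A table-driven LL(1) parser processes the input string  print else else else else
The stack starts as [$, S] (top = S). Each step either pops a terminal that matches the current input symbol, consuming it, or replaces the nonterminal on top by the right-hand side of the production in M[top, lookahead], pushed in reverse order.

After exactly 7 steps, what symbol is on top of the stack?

     Stack                  Input                        Action
  1  $ S                    print else else else else $  expand S ::= F else
  2  $ else F               print else else else else $  expand F ::= print Q else
  3  $ else else Q print    print else else else else $  match print
  4  $ else else Q          else else else else $        expand Q ::= else else
  5  $ else else else else  else else else else $        match else
  6  $ else else else       else else else $             match else
  7  $ else else            else else $                  match else
Stack after step 7: $ else (top = else).

else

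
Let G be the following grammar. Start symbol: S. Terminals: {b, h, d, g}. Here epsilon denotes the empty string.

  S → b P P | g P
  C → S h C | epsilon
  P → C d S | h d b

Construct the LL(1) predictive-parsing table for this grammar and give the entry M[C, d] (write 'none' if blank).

C → epsilon

FIRST(S) = {b, g}
FIRST(C) = {epsilon, b, g}  (via S h C)
FIRST(P) = {b, d, g, h}  (via C d S)
FOLLOW(S) includes $ since S is the start symbol.
FOLLOW(C): in C→S h C, the suffix after C is empty (adds nothing new); in P→C d S, C is followed by d S with FIRST {d}. Thus FOLLOW(C) = {d}.
For C → S h C: FIRST(S h C) = {b, g}, so it goes in M[C, t] for t ∈ {b, g}.
For C → epsilon: FIRST(epsilon) = {epsilon}, so it goes in M[C, t] for t ∈ {}; since epsilon ∈ FIRST, also for every t ∈ FOLLOW(C) = {d}.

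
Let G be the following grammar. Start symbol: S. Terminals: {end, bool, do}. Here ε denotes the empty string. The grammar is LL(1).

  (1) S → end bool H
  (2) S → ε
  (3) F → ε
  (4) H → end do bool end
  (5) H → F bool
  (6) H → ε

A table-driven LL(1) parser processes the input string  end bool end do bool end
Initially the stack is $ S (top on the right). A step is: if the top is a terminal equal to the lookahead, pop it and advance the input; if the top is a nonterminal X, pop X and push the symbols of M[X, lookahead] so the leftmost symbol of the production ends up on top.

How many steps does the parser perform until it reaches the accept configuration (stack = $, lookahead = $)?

8

step 1: stack=$ S  input=end bool end do bool end $  — expand S → end bool H
step 2: stack=$ H bool end  input=end bool end do bool end $  — match end
step 3: stack=$ H bool  input=bool end do bool end $  — match bool
step 4: stack=$ H  input=end do bool end $  — expand H → end do bool end
step 5: stack=$ end bool do end  input=end do bool end $  — match end
step 6: stack=$ end bool do  input=do bool end $  — match do
step 7: stack=$ end bool  input=bool end $  — match bool
step 8: stack=$ end  input=end $  — match end
Accept reached after 8 steps.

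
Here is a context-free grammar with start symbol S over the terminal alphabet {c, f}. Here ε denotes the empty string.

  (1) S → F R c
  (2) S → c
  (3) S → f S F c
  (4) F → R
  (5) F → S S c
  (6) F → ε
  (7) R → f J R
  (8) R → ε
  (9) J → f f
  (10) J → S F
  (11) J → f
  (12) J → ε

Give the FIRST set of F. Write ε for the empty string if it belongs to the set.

FIRST(R) = {ε, f}
FIRST(S) = {c, f}  (via F R c)
FIRST(F) = {ε, c, f}  (via R, S S c)
FIRST(J) = {ε, c, f}  (via S F)

{ε, c, f}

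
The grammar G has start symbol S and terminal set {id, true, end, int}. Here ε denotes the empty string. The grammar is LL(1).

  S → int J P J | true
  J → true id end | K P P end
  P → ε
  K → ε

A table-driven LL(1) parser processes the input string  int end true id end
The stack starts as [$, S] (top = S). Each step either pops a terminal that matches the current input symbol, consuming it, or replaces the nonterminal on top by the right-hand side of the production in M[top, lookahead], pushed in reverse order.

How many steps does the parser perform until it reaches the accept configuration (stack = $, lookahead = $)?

step 1: stack=$ S  input=int end true id end $  — expand S → int J P J
step 2: stack=$ J P J int  input=int end true id end $  — match int
step 3: stack=$ J P J  input=end true id end $  — expand J → K P P end
step 4: stack=$ J P end P P K  input=end true id end $  — expand K → ε
step 5: stack=$ J P end P P  input=end true id end $  — expand P → ε
step 6: stack=$ J P end P  input=end true id end $  — expand P → ε
step 7: stack=$ J P end  input=end true id end $  — match end
step 8: stack=$ J P  input=true id end $  — expand P → ε
step 9: stack=$ J  input=true id end $  — expand J → true id end
step 10: stack=$ end id true  input=true id end $  — match true
step 11: stack=$ end id  input=id end $  — match id
step 12: stack=$ end  input=end $  — match end
Accept reached after 12 steps.

12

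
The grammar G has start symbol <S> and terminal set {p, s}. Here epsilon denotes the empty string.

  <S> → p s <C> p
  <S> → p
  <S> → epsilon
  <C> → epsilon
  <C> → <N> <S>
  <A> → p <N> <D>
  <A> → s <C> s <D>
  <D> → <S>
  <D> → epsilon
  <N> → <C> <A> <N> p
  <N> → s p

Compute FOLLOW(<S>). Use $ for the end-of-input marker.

FIRST(<S>) = {epsilon, p}
FIRST(<A>) = {p, s}
FIRST(<D>) = {epsilon, p}  (via <S>)
FIRST(<C>) = {epsilon, p, s}  (via <N> <S>)
FIRST(<N>) = {p, s}  (via <C> <A> <N> p)
FOLLOW(<S>) includes $ since <S> is the start symbol.
FOLLOW(<C>): in <S>→p s <C> p, <C> is followed by p with FIRST {p}; in <A>→s <C> s <D>, <C> is followed by s <D> with FIRST {s}; in <N>→<C> <A> <N> p, <C> is followed by <A> <N> p with FIRST {p, s}. Thus FOLLOW(<C>) = {p, s}.
FOLLOW(<A>): in <N>→<C> <A> <N> p, <A> is followed by <N> p with FIRST {p, s}. Thus FOLLOW(<A>) = {p, s}.
FOLLOW(<D>): in <A>→p <N> <D>, the suffix after <D> is empty, so FOLLOW(<D>) ⊇ FOLLOW(<A>) = {p, s}; in <A>→s <C> s <D>, the suffix after <D> is empty, so FOLLOW(<D>) ⊇ FOLLOW(<A>) = {p, s}. Thus FOLLOW(<D>) = {p, s}.
FOLLOW(<S>): in <C>→<N> <S>, the suffix after <S> is empty, so FOLLOW(<S>) ⊇ FOLLOW(<C>) = {p, s}; in <D>→<S>, the suffix after <S> is empty, so FOLLOW(<S>) ⊇ FOLLOW(<D>) = {p, s}. Thus FOLLOW(<S>) = {$, p, s}.
FOLLOW(<N>): in <C>→<N> <S>, <N> is followed by <S> with FIRST {epsilon, p}; in <C>→<N> <S>, the suffix after <N> is nullable, so FOLLOW(<N>) ⊇ FOLLOW(<C>) = {p, s}; in <A>→p <N> <D>, <N> is followed by <D> with FIRST {epsilon, p}; in <A>→p <N> <D>, the suffix after <N> is nullable, so FOLLOW(<N>) ⊇ FOLLOW(<A>) = {p, s}; in <N>→<C> <A> <N> p, <N> is followed by p with FIRST {p}. Thus FOLLOW(<N>) = {p, s}.

{$, p, s}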